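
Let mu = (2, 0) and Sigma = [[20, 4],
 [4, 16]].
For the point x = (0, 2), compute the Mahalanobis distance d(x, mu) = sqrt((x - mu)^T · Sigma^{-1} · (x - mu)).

Step 1 — centre the observation: (x - mu) = (-2, 2).

Step 2 — invert Sigma. det(Sigma) = 20·16 - (4)² = 304.
  Sigma^{-1} = (1/det) · [[d, -b], [-b, a]] = [[0.0526, -0.0132],
 [-0.0132, 0.0658]].

Step 3 — form the quadratic (x - mu)^T · Sigma^{-1} · (x - mu):
  Sigma^{-1} · (x - mu) = (-0.1316, 0.1579).
  (x - mu)^T · [Sigma^{-1} · (x - mu)] = (-2)·(-0.1316) + (2)·(0.1579) = 0.5789.

Step 4 — take square root: d = √(0.5789) ≈ 0.7609.

d(x, mu) = √(0.5789) ≈ 0.7609


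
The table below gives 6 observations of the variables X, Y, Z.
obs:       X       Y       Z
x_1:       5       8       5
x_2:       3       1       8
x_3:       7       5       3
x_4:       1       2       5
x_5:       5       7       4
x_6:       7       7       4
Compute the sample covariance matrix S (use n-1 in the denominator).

Step 1 — column means:
  mean(X) = (5 + 3 + 7 + 1 + 5 + 7) / 6 = 28/6 = 4.6667
  mean(Y) = (8 + 1 + 5 + 2 + 7 + 7) / 6 = 30/6 = 5
  mean(Z) = (5 + 8 + 3 + 5 + 4 + 4) / 6 = 29/6 = 4.8333

Step 2 — sample covariance S[i,j] = (1/(n-1)) · Σ_k (x_{k,i} - mean_i) · (x_{k,j} - mean_j), with n-1 = 5.
  S[X,X] = ((0.3333)·(0.3333) + (-1.6667)·(-1.6667) + (2.3333)·(2.3333) + (-3.6667)·(-3.6667) + (0.3333)·(0.3333) + (2.3333)·(2.3333)) / 5 = 27.3333/5 = 5.4667
  S[X,Y] = ((0.3333)·(3) + (-1.6667)·(-4) + (2.3333)·(0) + (-3.6667)·(-3) + (0.3333)·(2) + (2.3333)·(2)) / 5 = 24/5 = 4.8
  S[X,Z] = ((0.3333)·(0.1667) + (-1.6667)·(3.1667) + (2.3333)·(-1.8333) + (-3.6667)·(0.1667) + (0.3333)·(-0.8333) + (2.3333)·(-0.8333)) / 5 = -12.3333/5 = -2.4667
  S[Y,Y] = ((3)·(3) + (-4)·(-4) + (0)·(0) + (-3)·(-3) + (2)·(2) + (2)·(2)) / 5 = 42/5 = 8.4
  S[Y,Z] = ((3)·(0.1667) + (-4)·(3.1667) + (0)·(-1.8333) + (-3)·(0.1667) + (2)·(-0.8333) + (2)·(-0.8333)) / 5 = -16/5 = -3.2
  S[Z,Z] = ((0.1667)·(0.1667) + (3.1667)·(3.1667) + (-1.8333)·(-1.8333) + (0.1667)·(0.1667) + (-0.8333)·(-0.8333) + (-0.8333)·(-0.8333)) / 5 = 14.8333/5 = 2.9667

S is symmetric (S[j,i] = S[i,j]). Assembling:

S = [[5.4667, 4.8, -2.4667],
 [4.8, 8.4, -3.2],
 [-2.4667, -3.2, 2.9667]]


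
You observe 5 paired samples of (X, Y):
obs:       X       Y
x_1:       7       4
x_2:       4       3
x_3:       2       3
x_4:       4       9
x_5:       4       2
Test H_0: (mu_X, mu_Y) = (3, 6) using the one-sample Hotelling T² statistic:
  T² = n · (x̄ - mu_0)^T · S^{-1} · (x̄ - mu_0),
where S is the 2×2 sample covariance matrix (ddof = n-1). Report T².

Step 1 — sample mean vector:
  mean(X) = (7 + 4 + 2 + 4 + 4) / 5 = 21/5 = 4.2
  mean(Y) = (4 + 3 + 3 + 9 + 2) / 5 = 21/5 = 4.2
  x̄ = (4.2, 4.2),  deviation x̄ - mu_0 = (4.2, 4.2) - (3, 6) = (1.2, -1.8).

Step 2 — sample covariance matrix, S[i,j] = (1/(n-1)) · Σ_k (x_{k,i} - mean_i) · (x_{k,j} - mean_j), divisor n-1 = 4:
  S[X,X] = ((2.8)·(2.8) + (-0.2)·(-0.2) + (-2.2)·(-2.2) + (-0.2)·(-0.2) + (-0.2)·(-0.2)) / 4 = 12.8/4 = 3.2
  S[X,Y] = ((2.8)·(-0.2) + (-0.2)·(-1.2) + (-2.2)·(-1.2) + (-0.2)·(4.8) + (-0.2)·(-2.2)) / 4 = 1.8/4 = 0.45
  S[Y,Y] = ((-0.2)·(-0.2) + (-1.2)·(-1.2) + (-1.2)·(-1.2) + (4.8)·(4.8) + (-2.2)·(-2.2)) / 4 = 30.8/4 = 7.7
  S = [[3.2, 0.45],
 [0.45, 7.7]].

Step 3 — invert S. det(S) = 3.2·7.7 - (0.45)² = 24.4375.
  S^{-1} = (1/det) · [[d, -b], [-b, a]] = [[0.3151, -0.0184],
 [-0.0184, 0.1309]].

Step 4 — quadratic form (x̄ - mu_0)^T · S^{-1} · (x̄ - mu_0):
  S^{-1} · (x̄ - mu_0) = (0.4113, -0.2578),
  (x̄ - mu_0)^T · [...] = (1.2)·(0.4113) + (-1.8)·(-0.2578) = 0.9575.

Step 5 — scale by n: T² = 5 · 0.9575 = 4.7877.

T² ≈ 4.7877


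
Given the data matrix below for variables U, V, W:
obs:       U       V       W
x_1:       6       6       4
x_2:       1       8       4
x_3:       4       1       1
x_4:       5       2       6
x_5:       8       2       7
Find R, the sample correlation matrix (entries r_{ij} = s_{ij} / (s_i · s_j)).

Step 1 — column means:
  mean(U) = (6 + 1 + 4 + 5 + 8) / 5 = 24/5 = 4.8
  mean(V) = (6 + 8 + 1 + 2 + 2) / 5 = 19/5 = 3.8
  mean(W) = (4 + 4 + 1 + 6 + 7) / 5 = 22/5 = 4.4

Step 2 — sample variances and covariances s[i,j] = (1/(n-1)) · Σ_k (x_{k,i} - mean_i) · (x_{k,j} - mean_j), with n-1 = 4:
  s[U,U] = ((1.2)·(1.2) + (-3.8)·(-3.8) + (-0.8)·(-0.8) + (0.2)·(0.2) + (3.2)·(3.2)) / 4 = 26.8/4 = 6.7
  s[U,V] = ((1.2)·(2.2) + (-3.8)·(4.2) + (-0.8)·(-2.8) + (0.2)·(-1.8) + (3.2)·(-1.8)) / 4 = -17.2/4 = -4.3
  s[U,W] = ((1.2)·(-0.4) + (-3.8)·(-0.4) + (-0.8)·(-3.4) + (0.2)·(1.6) + (3.2)·(2.6)) / 4 = 12.4/4 = 3.1
  s[V,V] = ((2.2)·(2.2) + (4.2)·(4.2) + (-2.8)·(-2.8) + (-1.8)·(-1.8) + (-1.8)·(-1.8)) / 4 = 36.8/4 = 9.2
  s[V,W] = ((2.2)·(-0.4) + (4.2)·(-0.4) + (-2.8)·(-3.4) + (-1.8)·(1.6) + (-1.8)·(2.6)) / 4 = -0.6/4 = -0.15
  s[W,W] = ((-0.4)·(-0.4) + (-0.4)·(-0.4) + (-3.4)·(-3.4) + (1.6)·(1.6) + (2.6)·(2.6)) / 4 = 21.2/4 = 5.3
  Sample standard deviations s_i = √(s[i,i]):
  s(U) = √(6.7) = 2.5884
  s(V) = √(9.2) = 3.0332
  s(W) = √(5.3) = 2.3022

Step 3 — r_{ij} = s_{ij} / (s_i · s_j):
  r[U,U] = 1 (diagonal).
  r[U,V] = -4.3 / (2.5884 · 3.0332) = -4.3 / 7.8511 = -0.5477
  r[U,W] = 3.1 / (2.5884 · 2.3022) = 3.1 / 5.959 = 0.5202
  r[V,V] = 1 (diagonal).
  r[V,W] = -0.15 / (3.0332 · 2.3022) = -0.15 / 6.9828 = -0.0215
  r[W,W] = 1 (diagonal).

R is symmetric with unit diagonal. Assembling:

R = [[1, -0.5477, 0.5202],
 [-0.5477, 1, -0.0215],
 [0.5202, -0.0215, 1]]


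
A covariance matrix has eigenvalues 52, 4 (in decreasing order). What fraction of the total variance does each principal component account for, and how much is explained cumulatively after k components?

Step 1 — total variance = trace(Sigma) = Σ λ_i = 52 + 4 = 56.

Step 2 — fraction explained by component i = λ_i / Σ λ:
  PC1: 52/56 = 0.9286
  PC2: 4/56 = 0.0714

Step 3 — cumulative fraction after k components = (λ_1 + ... + λ_k) / Σ λ:
  k = 1: 52/56 = 0.9286
  k = 2: (52 + 4)/56 = 56/56 = 1

Summary (fraction, with percent):

explained: PC1 0.9286 (92.86%), PC2 0.0714 (7.14%);  cumulative: 0.9286, 1


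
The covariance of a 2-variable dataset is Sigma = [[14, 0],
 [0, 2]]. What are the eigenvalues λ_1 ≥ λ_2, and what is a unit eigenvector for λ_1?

Step 1 — characteristic polynomial of 2×2 Sigma:
  det(Sigma - λI) = λ² - trace · λ + det = 0.
  trace = 14 + 2 = 16, det = 14·2 - (0)² = 28.
Step 2 — discriminant:
  Δ = trace² - 4·det = 256 - 112 = 144.
Step 3 — eigenvalues:
  λ = (trace ± √Δ)/2 = (16 ± 12)/2,
  λ_1 = 14,  λ_2 = 2.

Step 4 — unit eigenvector for λ_1: Sigma is diagonal, so its eigenvectors are the coordinate axes. λ_1 = 14 is the diagonal entry on the first coordinate axis, hence
  v_1 = (1, 0) (||v_1|| = 1).

λ_1 = 14,  λ_2 = 2;  v_1 ≈ (1, 0)


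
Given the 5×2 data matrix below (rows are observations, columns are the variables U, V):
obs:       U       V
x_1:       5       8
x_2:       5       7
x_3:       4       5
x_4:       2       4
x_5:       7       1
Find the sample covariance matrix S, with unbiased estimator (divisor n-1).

Step 1 — column means:
  mean(U) = (5 + 5 + 4 + 2 + 7) / 5 = 23/5 = 4.6
  mean(V) = (8 + 7 + 5 + 4 + 1) / 5 = 25/5 = 5

Step 2 — sample covariance S[i,j] = (1/(n-1)) · Σ_k (x_{k,i} - mean_i) · (x_{k,j} - mean_j), with n-1 = 4.
  S[U,U] = ((0.4)·(0.4) + (0.4)·(0.4) + (-0.6)·(-0.6) + (-2.6)·(-2.6) + (2.4)·(2.4)) / 4 = 13.2/4 = 3.3
  S[U,V] = ((0.4)·(3) + (0.4)·(2) + (-0.6)·(0) + (-2.6)·(-1) + (2.4)·(-4)) / 4 = -5/4 = -1.25
  S[V,V] = ((3)·(3) + (2)·(2) + (0)·(0) + (-1)·(-1) + (-4)·(-4)) / 4 = 30/4 = 7.5

S is symmetric (S[j,i] = S[i,j]). Assembling:

S = [[3.3, -1.25],
 [-1.25, 7.5]]


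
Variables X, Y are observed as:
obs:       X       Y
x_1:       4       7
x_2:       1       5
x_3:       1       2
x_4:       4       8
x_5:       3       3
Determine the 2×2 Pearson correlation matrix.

Step 1 — column means:
  mean(X) = (4 + 1 + 1 + 4 + 3) / 5 = 13/5 = 2.6
  mean(Y) = (7 + 5 + 2 + 8 + 3) / 5 = 25/5 = 5

Step 2 — sample variances and covariances s[i,j] = (1/(n-1)) · Σ_k (x_{k,i} - mean_i) · (x_{k,j} - mean_j), with n-1 = 4:
  s[X,X] = ((1.4)·(1.4) + (-1.6)·(-1.6) + (-1.6)·(-1.6) + (1.4)·(1.4) + (0.4)·(0.4)) / 4 = 9.2/4 = 2.3
  s[X,Y] = ((1.4)·(2) + (-1.6)·(0) + (-1.6)·(-3) + (1.4)·(3) + (0.4)·(-2)) / 4 = 11/4 = 2.75
  s[Y,Y] = ((2)·(2) + (0)·(0) + (-3)·(-3) + (3)·(3) + (-2)·(-2)) / 4 = 26/4 = 6.5
  Sample standard deviations s_i = √(s[i,i]):
  s(X) = √(2.3) = 1.5166
  s(Y) = √(6.5) = 2.5495

Step 3 — r_{ij} = s_{ij} / (s_i · s_j):
  r[X,X] = 1 (diagonal).
  r[X,Y] = 2.75 / (1.5166 · 2.5495) = 2.75 / 3.8665 = 0.7112
  r[Y,Y] = 1 (diagonal).

R is symmetric with unit diagonal. Assembling:

R = [[1, 0.7112],
 [0.7112, 1]]


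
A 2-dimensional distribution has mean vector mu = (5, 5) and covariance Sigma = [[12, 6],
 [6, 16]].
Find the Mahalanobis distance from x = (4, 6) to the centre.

Step 1 — centre the observation: (x - mu) = (-1, 1).

Step 2 — invert Sigma. det(Sigma) = 12·16 - (6)² = 156.
  Sigma^{-1} = (1/det) · [[d, -b], [-b, a]] = [[0.1026, -0.0385],
 [-0.0385, 0.0769]].

Step 3 — form the quadratic (x - mu)^T · Sigma^{-1} · (x - mu):
  Sigma^{-1} · (x - mu) = (-0.141, 0.1154).
  (x - mu)^T · [Sigma^{-1} · (x - mu)] = (-1)·(-0.141) + (1)·(0.1154) = 0.2564.

Step 4 — take square root: d = √(0.2564) ≈ 0.5064.

d(x, mu) = √(0.2564) ≈ 0.5064


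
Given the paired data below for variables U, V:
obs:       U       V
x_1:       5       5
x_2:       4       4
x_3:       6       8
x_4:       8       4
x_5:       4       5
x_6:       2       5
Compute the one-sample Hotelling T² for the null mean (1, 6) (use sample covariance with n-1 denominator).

Step 1 — sample mean vector:
  mean(U) = (5 + 4 + 6 + 8 + 4 + 2) / 6 = 29/6 = 4.8333
  mean(V) = (5 + 4 + 8 + 4 + 5 + 5) / 6 = 31/6 = 5.1667
  x̄ = (4.8333, 5.1667),  deviation x̄ - mu_0 = (4.8333, 5.1667) - (1, 6) = (3.8333, -0.8333).

Step 2 — sample covariance matrix, S[i,j] = (1/(n-1)) · Σ_k (x_{k,i} - mean_i) · (x_{k,j} - mean_j), divisor n-1 = 5:
  S[U,U] = ((0.1667)·(0.1667) + (-0.8333)·(-0.8333) + (1.1667)·(1.1667) + (3.1667)·(3.1667) + (-0.8333)·(-0.8333) + (-2.8333)·(-2.8333)) / 5 = 20.8333/5 = 4.1667
  S[U,V] = ((0.1667)·(-0.1667) + (-0.8333)·(-1.1667) + (1.1667)·(2.8333) + (3.1667)·(-1.1667) + (-0.8333)·(-0.1667) + (-2.8333)·(-0.1667)) / 5 = 1.1667/5 = 0.2333
  S[V,V] = ((-0.1667)·(-0.1667) + (-1.1667)·(-1.1667) + (2.8333)·(2.8333) + (-1.1667)·(-1.1667) + (-0.1667)·(-0.1667) + (-0.1667)·(-0.1667)) / 5 = 10.8333/5 = 2.1667
  S = [[4.1667, 0.2333],
 [0.2333, 2.1667]].

Step 3 — invert S. det(S) = 4.1667·2.1667 - (0.2333)² = 8.9733.
  S^{-1} = (1/det) · [[d, -b], [-b, a]] = [[0.2415, -0.026],
 [-0.026, 0.4643]].

Step 4 — quadratic form (x̄ - mu_0)^T · S^{-1} · (x̄ - mu_0):
  S^{-1} · (x̄ - mu_0) = (0.9473, -0.4866),
  (x̄ - mu_0)^T · [...] = (3.8333)·(0.9473) + (-0.8333)·(-0.4866) = 4.0367.

Step 5 — scale by n: T² = 6 · 4.0367 = 24.2199.

T² ≈ 24.2199


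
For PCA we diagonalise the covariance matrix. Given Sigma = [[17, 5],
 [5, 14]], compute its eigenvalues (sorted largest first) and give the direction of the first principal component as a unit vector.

Step 1 — characteristic polynomial of 2×2 Sigma:
  det(Sigma - λI) = λ² - trace · λ + det = 0.
  trace = 17 + 14 = 31, det = 17·14 - (5)² = 213.
Step 2 — discriminant:
  Δ = trace² - 4·det = 961 - 852 = 109.
Step 3 — eigenvalues:
  λ = (trace ± √Δ)/2 = (31 ± 10.4403)/2,
  λ_1 = 20.7202,  λ_2 = 10.2798.

Step 4 — unit eigenvector for λ_1: solve (Sigma - λ_1 I)v = 0. First row:
  (17 - 20.7202)·v_x + (5)·v_y = 0, i.e. (-3.7202)·v_x + (5)·v_y = 0,
  so v ∝ (b, λ_1 - a) = (5, 3.7202) = u.
  ||u|| = √((5)² + (3.7202)²) = √(38.8395) ≈ 6.2321,
  v_1 = u/||u|| ≈ (0.8023, 0.5969) (||v_1|| = 1).

λ_1 = 20.7202,  λ_2 = 10.2798;  v_1 ≈ (0.8023, 0.5969)


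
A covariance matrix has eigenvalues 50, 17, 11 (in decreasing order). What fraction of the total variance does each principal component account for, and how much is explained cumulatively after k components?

Step 1 — total variance = trace(Sigma) = Σ λ_i = 50 + 17 + 11 = 78.

Step 2 — fraction explained by component i = λ_i / Σ λ:
  PC1: 50/78 = 0.641
  PC2: 17/78 = 0.2179
  PC3: 11/78 = 0.141

Step 3 — cumulative fraction after k components = (λ_1 + ... + λ_k) / Σ λ:
  k = 1: 50/78 = 0.641
  k = 2: (50 + 17)/78 = 67/78 = 0.859
  k = 3: (50 + 17 + 11)/78 = 78/78 = 1

Summary (fraction, with percent):

explained: PC1 0.641 (64.1%), PC2 0.2179 (21.79%), PC3 0.141 (14.1%);  cumulative: 0.641, 0.859, 1


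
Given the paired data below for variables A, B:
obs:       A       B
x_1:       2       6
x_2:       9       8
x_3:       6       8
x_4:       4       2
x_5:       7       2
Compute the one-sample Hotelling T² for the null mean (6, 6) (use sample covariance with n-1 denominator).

Step 1 — sample mean vector:
  mean(A) = (2 + 9 + 6 + 4 + 7) / 5 = 28/5 = 5.6
  mean(B) = (6 + 8 + 8 + 2 + 2) / 5 = 26/5 = 5.2
  x̄ = (5.6, 5.2),  deviation x̄ - mu_0 = (5.6, 5.2) - (6, 6) = (-0.4, -0.8).

Step 2 — sample covariance matrix, S[i,j] = (1/(n-1)) · Σ_k (x_{k,i} - mean_i) · (x_{k,j} - mean_j), divisor n-1 = 4:
  S[A,A] = ((-3.6)·(-3.6) + (3.4)·(3.4) + (0.4)·(0.4) + (-1.6)·(-1.6) + (1.4)·(1.4)) / 4 = 29.2/4 = 7.3
  S[A,B] = ((-3.6)·(0.8) + (3.4)·(2.8) + (0.4)·(2.8) + (-1.6)·(-3.2) + (1.4)·(-3.2)) / 4 = 8.4/4 = 2.1
  S[B,B] = ((0.8)·(0.8) + (2.8)·(2.8) + (2.8)·(2.8) + (-3.2)·(-3.2) + (-3.2)·(-3.2)) / 4 = 36.8/4 = 9.2
  S = [[7.3, 2.1],
 [2.1, 9.2]].

Step 3 — invert S. det(S) = 7.3·9.2 - (2.1)² = 62.75.
  S^{-1} = (1/det) · [[d, -b], [-b, a]] = [[0.1466, -0.0335],
 [-0.0335, 0.1163]].

Step 4 — quadratic form (x̄ - mu_0)^T · S^{-1} · (x̄ - mu_0):
  S^{-1} · (x̄ - mu_0) = (-0.0319, -0.0797),
  (x̄ - mu_0)^T · [...] = (-0.4)·(-0.0319) + (-0.8)·(-0.0797) = 0.0765.

Step 5 — scale by n: T² = 5 · 0.0765 = 0.3825.

T² ≈ 0.3825


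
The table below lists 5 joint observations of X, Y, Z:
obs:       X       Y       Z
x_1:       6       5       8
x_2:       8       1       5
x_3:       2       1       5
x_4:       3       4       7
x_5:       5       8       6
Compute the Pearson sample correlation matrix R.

Step 1 — column means:
  mean(X) = (6 + 8 + 2 + 3 + 5) / 5 = 24/5 = 4.8
  mean(Y) = (5 + 1 + 1 + 4 + 8) / 5 = 19/5 = 3.8
  mean(Z) = (8 + 5 + 5 + 7 + 6) / 5 = 31/5 = 6.2

Step 2 — sample variances and covariances s[i,j] = (1/(n-1)) · Σ_k (x_{k,i} - mean_i) · (x_{k,j} - mean_j), with n-1 = 4:
  s[X,X] = ((1.2)·(1.2) + (3.2)·(3.2) + (-2.8)·(-2.8) + (-1.8)·(-1.8) + (0.2)·(0.2)) / 4 = 22.8/4 = 5.7
  s[X,Y] = ((1.2)·(1.2) + (3.2)·(-2.8) + (-2.8)·(-2.8) + (-1.8)·(0.2) + (0.2)·(4.2)) / 4 = 0.8/4 = 0.2
  s[X,Z] = ((1.2)·(1.8) + (3.2)·(-1.2) + (-2.8)·(-1.2) + (-1.8)·(0.8) + (0.2)·(-0.2)) / 4 = 0.2/4 = 0.05
  s[Y,Y] = ((1.2)·(1.2) + (-2.8)·(-2.8) + (-2.8)·(-2.8) + (0.2)·(0.2) + (4.2)·(4.2)) / 4 = 34.8/4 = 8.7
  s[Y,Z] = ((1.2)·(1.8) + (-2.8)·(-1.2) + (-2.8)·(-1.2) + (0.2)·(0.8) + (4.2)·(-0.2)) / 4 = 8.2/4 = 2.05
  s[Z,Z] = ((1.8)·(1.8) + (-1.2)·(-1.2) + (-1.2)·(-1.2) + (0.8)·(0.8) + (-0.2)·(-0.2)) / 4 = 6.8/4 = 1.7
  Sample standard deviations s_i = √(s[i,i]):
  s(X) = √(5.7) = 2.3875
  s(Y) = √(8.7) = 2.9496
  s(Z) = √(1.7) = 1.3038

Step 3 — r_{ij} = s_{ij} / (s_i · s_j):
  r[X,X] = 1 (diagonal).
  r[X,Y] = 0.2 / (2.3875 · 2.9496) = 0.2 / 7.042 = 0.0284
  r[X,Z] = 0.05 / (2.3875 · 1.3038) = 0.05 / 3.1129 = 0.0161
  r[Y,Y] = 1 (diagonal).
  r[Y,Z] = 2.05 / (2.9496 · 1.3038) = 2.05 / 3.8458 = 0.5331
  r[Z,Z] = 1 (diagonal).

R is symmetric with unit diagonal. Assembling:

R = [[1, 0.0284, 0.0161],
 [0.0284, 1, 0.5331],
 [0.0161, 0.5331, 1]]


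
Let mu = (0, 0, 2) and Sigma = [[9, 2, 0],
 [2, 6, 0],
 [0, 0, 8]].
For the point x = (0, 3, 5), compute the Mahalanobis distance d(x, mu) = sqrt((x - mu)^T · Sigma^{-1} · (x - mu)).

Step 1 — centre the observation: (x - mu) = (0, 3, 3).

Step 2 — invert Sigma (cofactor / det for 3×3, or solve directly):
  Sigma^{-1} = [[0.12, -0.04, 0],
 [-0.04, 0.18, 0],
 [0, 0, 0.125]].

Step 3 — form the quadratic (x - mu)^T · Sigma^{-1} · (x - mu):
  Sigma^{-1} · (x - mu) = (-0.12, 0.54, 0.375).
  (x - mu)^T · [Sigma^{-1} · (x - mu)] = (0)·(-0.12) + (3)·(0.54) + (3)·(0.375) = 2.745.

Step 4 — take square root: d = √(2.745) ≈ 1.6568.

d(x, mu) = √(2.745) ≈ 1.6568


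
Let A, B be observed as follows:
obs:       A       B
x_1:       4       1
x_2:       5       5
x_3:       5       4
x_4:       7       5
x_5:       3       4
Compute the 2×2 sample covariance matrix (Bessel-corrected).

Step 1 — column means:
  mean(A) = (4 + 5 + 5 + 7 + 3) / 5 = 24/5 = 4.8
  mean(B) = (1 + 5 + 4 + 5 + 4) / 5 = 19/5 = 3.8

Step 2 — sample covariance S[i,j] = (1/(n-1)) · Σ_k (x_{k,i} - mean_i) · (x_{k,j} - mean_j), with n-1 = 4.
  S[A,A] = ((-0.8)·(-0.8) + (0.2)·(0.2) + (0.2)·(0.2) + (2.2)·(2.2) + (-1.8)·(-1.8)) / 4 = 8.8/4 = 2.2
  S[A,B] = ((-0.8)·(-2.8) + (0.2)·(1.2) + (0.2)·(0.2) + (2.2)·(1.2) + (-1.8)·(0.2)) / 4 = 4.8/4 = 1.2
  S[B,B] = ((-2.8)·(-2.8) + (1.2)·(1.2) + (0.2)·(0.2) + (1.2)·(1.2) + (0.2)·(0.2)) / 4 = 10.8/4 = 2.7

S is symmetric (S[j,i] = S[i,j]). Assembling:

S = [[2.2, 1.2],
 [1.2, 2.7]]


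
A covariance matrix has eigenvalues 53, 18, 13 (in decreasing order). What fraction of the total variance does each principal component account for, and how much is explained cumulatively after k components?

Step 1 — total variance = trace(Sigma) = Σ λ_i = 53 + 18 + 13 = 84.

Step 2 — fraction explained by component i = λ_i / Σ λ:
  PC1: 53/84 = 0.631
  PC2: 18/84 = 0.2143
  PC3: 13/84 = 0.1548

Step 3 — cumulative fraction after k components = (λ_1 + ... + λ_k) / Σ λ:
  k = 1: 53/84 = 0.631
  k = 2: (53 + 18)/84 = 71/84 = 0.8452
  k = 3: (53 + 18 + 13)/84 = 84/84 = 1

Summary (fraction, with percent):

explained: PC1 0.631 (63.1%), PC2 0.2143 (21.43%), PC3 0.1548 (15.48%);  cumulative: 0.631, 0.8452, 1


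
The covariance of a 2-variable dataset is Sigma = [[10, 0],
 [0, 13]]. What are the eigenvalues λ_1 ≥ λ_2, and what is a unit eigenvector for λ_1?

Step 1 — characteristic polynomial of 2×2 Sigma:
  det(Sigma - λI) = λ² - trace · λ + det = 0.
  trace = 10 + 13 = 23, det = 10·13 - (0)² = 130.
Step 2 — discriminant:
  Δ = trace² - 4·det = 529 - 520 = 9.
Step 3 — eigenvalues:
  λ = (trace ± √Δ)/2 = (23 ± 3)/2,
  λ_1 = 13,  λ_2 = 10.

Step 4 — unit eigenvector for λ_1: Sigma is diagonal, so its eigenvectors are the coordinate axes. λ_1 = 13 is the diagonal entry on the second coordinate axis, hence
  v_1 = (0, 1) (||v_1|| = 1).

λ_1 = 13,  λ_2 = 10;  v_1 ≈ (0, 1)


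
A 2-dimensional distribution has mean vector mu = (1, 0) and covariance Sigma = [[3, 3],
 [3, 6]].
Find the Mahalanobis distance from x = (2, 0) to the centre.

Step 1 — centre the observation: (x - mu) = (1, 0).

Step 2 — invert Sigma. det(Sigma) = 3·6 - (3)² = 9.
  Sigma^{-1} = (1/det) · [[d, -b], [-b, a]] = [[0.6667, -0.3333],
 [-0.3333, 0.3333]].

Step 3 — form the quadratic (x - mu)^T · Sigma^{-1} · (x - mu):
  Sigma^{-1} · (x - mu) = (0.6667, -0.3333).
  (x - mu)^T · [Sigma^{-1} · (x - mu)] = (1)·(0.6667) + (0)·(-0.3333) = 0.6667.

Step 4 — take square root: d = √(0.6667) ≈ 0.8165.

d(x, mu) = √(0.6667) ≈ 0.8165


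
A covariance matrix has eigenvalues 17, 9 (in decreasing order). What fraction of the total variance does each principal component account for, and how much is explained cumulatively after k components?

Step 1 — total variance = trace(Sigma) = Σ λ_i = 17 + 9 = 26.

Step 2 — fraction explained by component i = λ_i / Σ λ:
  PC1: 17/26 = 0.6538
  PC2: 9/26 = 0.3462

Step 3 — cumulative fraction after k components = (λ_1 + ... + λ_k) / Σ λ:
  k = 1: 17/26 = 0.6538
  k = 2: (17 + 9)/26 = 26/26 = 1

Summary (fraction, with percent):

explained: PC1 0.6538 (65.38%), PC2 0.3462 (34.62%);  cumulative: 0.6538, 1


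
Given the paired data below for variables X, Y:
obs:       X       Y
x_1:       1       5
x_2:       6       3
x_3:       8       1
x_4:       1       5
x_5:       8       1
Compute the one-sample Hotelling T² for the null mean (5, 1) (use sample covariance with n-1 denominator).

Step 1 — sample mean vector:
  mean(X) = (1 + 6 + 8 + 1 + 8) / 5 = 24/5 = 4.8
  mean(Y) = (5 + 3 + 1 + 5 + 1) / 5 = 15/5 = 3
  x̄ = (4.8, 3),  deviation x̄ - mu_0 = (4.8, 3) - (5, 1) = (-0.2, 2).

Step 2 — sample covariance matrix, S[i,j] = (1/(n-1)) · Σ_k (x_{k,i} - mean_i) · (x_{k,j} - mean_j), divisor n-1 = 4:
  S[X,X] = ((-3.8)·(-3.8) + (1.2)·(1.2) + (3.2)·(3.2) + (-3.8)·(-3.8) + (3.2)·(3.2)) / 4 = 50.8/4 = 12.7
  S[X,Y] = ((-3.8)·(2) + (1.2)·(0) + (3.2)·(-2) + (-3.8)·(2) + (3.2)·(-2)) / 4 = -28/4 = -7
  S[Y,Y] = ((2)·(2) + (0)·(0) + (-2)·(-2) + (2)·(2) + (-2)·(-2)) / 4 = 16/4 = 4
  S = [[12.7, -7],
 [-7, 4]].

Step 3 — invert S. det(S) = 12.7·4 - (-7)² = 1.8.
  S^{-1} = (1/det) · [[d, -b], [-b, a]] = [[2.2222, 3.8889],
 [3.8889, 7.0556]].

Step 4 — quadratic form (x̄ - mu_0)^T · S^{-1} · (x̄ - mu_0):
  S^{-1} · (x̄ - mu_0) = (7.3333, 13.3333),
  (x̄ - mu_0)^T · [...] = (-0.2)·(7.3333) + (2)·(13.3333) = 25.2.

Step 5 — scale by n: T² = 5 · 25.2 = 126.

T² ≈ 126


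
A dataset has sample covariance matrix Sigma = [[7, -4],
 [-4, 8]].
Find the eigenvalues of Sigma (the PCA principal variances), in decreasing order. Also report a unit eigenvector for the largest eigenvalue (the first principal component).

Step 1 — characteristic polynomial of 2×2 Sigma:
  det(Sigma - λI) = λ² - trace · λ + det = 0.
  trace = 7 + 8 = 15, det = 7·8 - (-4)² = 40.
Step 2 — discriminant:
  Δ = trace² - 4·det = 225 - 160 = 65.
Step 3 — eigenvalues:
  λ = (trace ± √Δ)/2 = (15 ± 8.0623)/2,
  λ_1 = 11.5311,  λ_2 = 3.4689.

Step 4 — unit eigenvector for λ_1: solve (Sigma - λ_1 I)v = 0. First row:
  (7 - 11.5311)·v_x + (-4)·v_y = 0, i.e. (-4.5311)·v_x + (-4)·v_y = 0,
  so v ∝ (b, λ_1 - a) = (-4, 4.5311); multiply by -1 so the first entry is positive: u = (4, -4.5311).
  ||u|| = √((4)² + (-4.5311)²) = √(36.5311) ≈ 6.0441,
  v_1 = u/||u|| ≈ (0.6618, -0.7497) (||v_1|| = 1).

λ_1 = 11.5311,  λ_2 = 3.4689;  v_1 ≈ (0.6618, -0.7497)


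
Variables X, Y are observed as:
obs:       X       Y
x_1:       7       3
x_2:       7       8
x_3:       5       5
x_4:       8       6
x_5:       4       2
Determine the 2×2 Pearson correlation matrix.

Step 1 — column means:
  mean(X) = (7 + 7 + 5 + 8 + 4) / 5 = 31/5 = 6.2
  mean(Y) = (3 + 8 + 5 + 6 + 2) / 5 = 24/5 = 4.8

Step 2 — sample variances and covariances s[i,j] = (1/(n-1)) · Σ_k (x_{k,i} - mean_i) · (x_{k,j} - mean_j), with n-1 = 4:
  s[X,X] = ((0.8)·(0.8) + (0.8)·(0.8) + (-1.2)·(-1.2) + (1.8)·(1.8) + (-2.2)·(-2.2)) / 4 = 10.8/4 = 2.7
  s[X,Y] = ((0.8)·(-1.8) + (0.8)·(3.2) + (-1.2)·(0.2) + (1.8)·(1.2) + (-2.2)·(-2.8)) / 4 = 9.2/4 = 2.3
  s[Y,Y] = ((-1.8)·(-1.8) + (3.2)·(3.2) + (0.2)·(0.2) + (1.2)·(1.2) + (-2.8)·(-2.8)) / 4 = 22.8/4 = 5.7
  Sample standard deviations s_i = √(s[i,i]):
  s(X) = √(2.7) = 1.6432
  s(Y) = √(5.7) = 2.3875

Step 3 — r_{ij} = s_{ij} / (s_i · s_j):
  r[X,X] = 1 (diagonal).
  r[X,Y] = 2.3 / (1.6432 · 2.3875) = 2.3 / 3.923 = 0.5863
  r[Y,Y] = 1 (diagonal).

R is symmetric with unit diagonal. Assembling:

R = [[1, 0.5863],
 [0.5863, 1]]


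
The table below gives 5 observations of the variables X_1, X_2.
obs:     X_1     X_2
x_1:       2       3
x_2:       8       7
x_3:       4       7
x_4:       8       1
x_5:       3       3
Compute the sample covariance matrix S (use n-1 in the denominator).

Step 1 — column means:
  mean(X_1) = (2 + 8 + 4 + 8 + 3) / 5 = 25/5 = 5
  mean(X_2) = (3 + 7 + 7 + 1 + 3) / 5 = 21/5 = 4.2

Step 2 — sample covariance S[i,j] = (1/(n-1)) · Σ_k (x_{k,i} - mean_i) · (x_{k,j} - mean_j), with n-1 = 4.
  S[X_1,X_1] = ((-3)·(-3) + (3)·(3) + (-1)·(-1) + (3)·(3) + (-2)·(-2)) / 4 = 32/4 = 8
  S[X_1,X_2] = ((-3)·(-1.2) + (3)·(2.8) + (-1)·(2.8) + (3)·(-3.2) + (-2)·(-1.2)) / 4 = 2/4 = 0.5
  S[X_2,X_2] = ((-1.2)·(-1.2) + (2.8)·(2.8) + (2.8)·(2.8) + (-3.2)·(-3.2) + (-1.2)·(-1.2)) / 4 = 28.8/4 = 7.2

S is symmetric (S[j,i] = S[i,j]). Assembling:

S = [[8, 0.5],
 [0.5, 7.2]]


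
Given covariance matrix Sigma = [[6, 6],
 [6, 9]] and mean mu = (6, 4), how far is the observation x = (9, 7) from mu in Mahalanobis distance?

Step 1 — centre the observation: (x - mu) = (3, 3).

Step 2 — invert Sigma. det(Sigma) = 6·9 - (6)² = 18.
  Sigma^{-1} = (1/det) · [[d, -b], [-b, a]] = [[0.5, -0.3333],
 [-0.3333, 0.3333]].

Step 3 — form the quadratic (x - mu)^T · Sigma^{-1} · (x - mu):
  Sigma^{-1} · (x - mu) = (0.5, 0).
  (x - mu)^T · [Sigma^{-1} · (x - mu)] = (3)·(0.5) + (3)·(0) = 1.5.

Step 4 — take square root: d = √(1.5) ≈ 1.2247.

d(x, mu) = √(1.5) ≈ 1.2247


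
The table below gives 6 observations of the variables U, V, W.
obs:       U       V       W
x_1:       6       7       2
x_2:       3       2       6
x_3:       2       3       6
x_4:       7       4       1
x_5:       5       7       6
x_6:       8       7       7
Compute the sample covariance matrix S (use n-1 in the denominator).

Step 1 — column means:
  mean(U) = (6 + 3 + 2 + 7 + 5 + 8) / 6 = 31/6 = 5.1667
  mean(V) = (7 + 2 + 3 + 4 + 7 + 7) / 6 = 30/6 = 5
  mean(W) = (2 + 6 + 6 + 1 + 6 + 7) / 6 = 28/6 = 4.6667

Step 2 — sample covariance S[i,j] = (1/(n-1)) · Σ_k (x_{k,i} - mean_i) · (x_{k,j} - mean_j), with n-1 = 5.
  S[U,U] = ((0.8333)·(0.8333) + (-2.1667)·(-2.1667) + (-3.1667)·(-3.1667) + (1.8333)·(1.8333) + (-0.1667)·(-0.1667) + (2.8333)·(2.8333)) / 5 = 26.8333/5 = 5.3667
  S[U,V] = ((0.8333)·(2) + (-2.1667)·(-3) + (-3.1667)·(-2) + (1.8333)·(-1) + (-0.1667)·(2) + (2.8333)·(2)) / 5 = 18/5 = 3.6
  S[U,W] = ((0.8333)·(-2.6667) + (-2.1667)·(1.3333) + (-3.1667)·(1.3333) + (1.8333)·(-3.6667) + (-0.1667)·(1.3333) + (2.8333)·(2.3333)) / 5 = -9.6667/5 = -1.9333
  S[V,V] = ((2)·(2) + (-3)·(-3) + (-2)·(-2) + (-1)·(-1) + (2)·(2) + (2)·(2)) / 5 = 26/5 = 5.2
  S[V,W] = ((2)·(-2.6667) + (-3)·(1.3333) + (-2)·(1.3333) + (-1)·(-3.6667) + (2)·(1.3333) + (2)·(2.3333)) / 5 = -1/5 = -0.2
  S[W,W] = ((-2.6667)·(-2.6667) + (1.3333)·(1.3333) + (1.3333)·(1.3333) + (-3.6667)·(-3.6667) + (1.3333)·(1.3333) + (2.3333)·(2.3333)) / 5 = 31.3333/5 = 6.2667

S is symmetric (S[j,i] = S[i,j]). Assembling:

S = [[5.3667, 3.6, -1.9333],
 [3.6, 5.2, -0.2],
 [-1.9333, -0.2, 6.2667]]


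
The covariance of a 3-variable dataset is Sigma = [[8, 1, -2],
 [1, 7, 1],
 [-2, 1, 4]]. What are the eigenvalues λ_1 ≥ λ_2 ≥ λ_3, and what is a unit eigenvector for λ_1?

Step 1 — characteristic polynomial p(λ) = det(λI - Sigma) = λ³ - tr·λ² + c_1·λ - det, where tr = trace, c_1 = sum of the principal 2×2 minors, det = det(Sigma):
  tr = 8 + 7 + 4 = 19,
  c_1 = (8·7 - (1)²) + (8·4 - (-2)²) + (7·4 - (1)²) = 55 + 28 + 27 = 110,
  det = 8·(7·4 - (1)²) - (1)·((1)·4 - (1)·(-2)) + (-2)·((1)·(1) - 7·(-2)) = 8·(27) - (1)·(6) + (-2)·(15) = 180.
  So p(λ) = λ³ - 19λ² + 110λ - 180.
Step 2 — look for an integer root (rational root theorem: any rational root is an integer divisor of 180). Testing λ = 9:
  p(9) = 729 - 1539 + 990 - 180 = 0  ✓
  Dividing out (λ - 9): p(λ) = (λ - 9)(λ² - 10λ + 20).
Step 3 — remaining eigenvalues from the quadratic λ² - 10λ + 20 = 0:
  Δ = 10² - 4·20 = 100 - 80 = 20,  λ = (10 ± √20)/2 = (10 ± 4.4721)/2 ≈ 7.2361 or 2.7639.
  Sorted: λ_1 = 9,  λ_2 = 7.2361,  λ_3 = 2.7639  (check: sum = 19 = tr ✓).

Step 4 — unit eigenvector for λ_1 = 9: v spans the null space of (Sigma - λ_1 I), whose rows are
  r_1 = (-1, 1, -2),  r_2 = (1, -2, 1),  r_3 = (-2, 1, -5).
  v is orthogonal to every row, so take v ∝ r_1 × r_2 = ((1)·(1) - (-2)·(-2), (-2)·(1) - (-1)·(1), (-1)·(-2) - (1)·(1)) = (-3, -1, 1).
  Rescale (multiply by -1 so the first nonzero entry is positive): u = (3, 1, -1).
  ||u|| = √((3)² + (1)² + (-1)²) = √(11) ≈ 3.3166,  v_1 = u/||u|| ≈ (0.9045, 0.3015, -0.3015) (||v_1|| = 1).

λ_1 = 9,  λ_2 = 7.2361,  λ_3 = 2.7639;  v_1 ≈ (0.9045, 0.3015, -0.3015)


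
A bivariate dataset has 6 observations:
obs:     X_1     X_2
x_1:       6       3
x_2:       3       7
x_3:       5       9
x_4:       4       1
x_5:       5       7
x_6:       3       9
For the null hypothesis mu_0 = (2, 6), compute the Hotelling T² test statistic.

Step 1 — sample mean vector:
  mean(X_1) = (6 + 3 + 5 + 4 + 5 + 3) / 6 = 26/6 = 4.3333
  mean(X_2) = (3 + 7 + 9 + 1 + 7 + 9) / 6 = 36/6 = 6
  x̄ = (4.3333, 6),  deviation x̄ - mu_0 = (4.3333, 6) - (2, 6) = (2.3333, 0).

Step 2 — sample covariance matrix, S[i,j] = (1/(n-1)) · Σ_k (x_{k,i} - mean_i) · (x_{k,j} - mean_j), divisor n-1 = 5:
  S[X_1,X_1] = ((1.6667)·(1.6667) + (-1.3333)·(-1.3333) + (0.6667)·(0.6667) + (-0.3333)·(-0.3333) + (0.6667)·(0.6667) + (-1.3333)·(-1.3333)) / 5 = 7.3333/5 = 1.4667
  S[X_1,X_2] = ((1.6667)·(-3) + (-1.3333)·(1) + (0.6667)·(3) + (-0.3333)·(-5) + (0.6667)·(1) + (-1.3333)·(3)) / 5 = -6/5 = -1.2
  S[X_2,X_2] = ((-3)·(-3) + (1)·(1) + (3)·(3) + (-5)·(-5) + (1)·(1) + (3)·(3)) / 5 = 54/5 = 10.8
  S = [[1.4667, -1.2],
 [-1.2, 10.8]].

Step 3 — invert S. det(S) = 1.4667·10.8 - (-1.2)² = 14.4.
  S^{-1} = (1/det) · [[d, -b], [-b, a]] = [[0.75, 0.0833],
 [0.0833, 0.1019]].

Step 4 — quadratic form (x̄ - mu_0)^T · S^{-1} · (x̄ - mu_0):
  S^{-1} · (x̄ - mu_0) = (1.75, 0.1944),
  (x̄ - mu_0)^T · [...] = (2.3333)·(1.75) + (0)·(0.1944) = 4.0833.

Step 5 — scale by n: T² = 6 · 4.0833 = 24.5.

T² ≈ 24.5


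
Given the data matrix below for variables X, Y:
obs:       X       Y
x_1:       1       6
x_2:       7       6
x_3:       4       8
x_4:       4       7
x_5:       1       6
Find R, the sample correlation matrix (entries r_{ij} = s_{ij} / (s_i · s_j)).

Step 1 — column means:
  mean(X) = (1 + 7 + 4 + 4 + 1) / 5 = 17/5 = 3.4
  mean(Y) = (6 + 6 + 8 + 7 + 6) / 5 = 33/5 = 6.6

Step 2 — sample variances and covariances s[i,j] = (1/(n-1)) · Σ_k (x_{k,i} - mean_i) · (x_{k,j} - mean_j), with n-1 = 4:
  s[X,X] = ((-2.4)·(-2.4) + (3.6)·(3.6) + (0.6)·(0.6) + (0.6)·(0.6) + (-2.4)·(-2.4)) / 4 = 25.2/4 = 6.3
  s[X,Y] = ((-2.4)·(-0.6) + (3.6)·(-0.6) + (0.6)·(1.4) + (0.6)·(0.4) + (-2.4)·(-0.6)) / 4 = 1.8/4 = 0.45
  s[Y,Y] = ((-0.6)·(-0.6) + (-0.6)·(-0.6) + (1.4)·(1.4) + (0.4)·(0.4) + (-0.6)·(-0.6)) / 4 = 3.2/4 = 0.8
  Sample standard deviations s_i = √(s[i,i]):
  s(X) = √(6.3) = 2.51
  s(Y) = √(0.8) = 0.8944

Step 3 — r_{ij} = s_{ij} / (s_i · s_j):
  r[X,X] = 1 (diagonal).
  r[X,Y] = 0.45 / (2.51 · 0.8944) = 0.45 / 2.245 = 0.2004
  r[Y,Y] = 1 (diagonal).

R is symmetric with unit diagonal. Assembling:

R = [[1, 0.2004],
 [0.2004, 1]]


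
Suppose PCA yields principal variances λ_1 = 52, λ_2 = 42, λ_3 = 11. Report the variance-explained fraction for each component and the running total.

Step 1 — total variance = trace(Sigma) = Σ λ_i = 52 + 42 + 11 = 105.

Step 2 — fraction explained by component i = λ_i / Σ λ:
  PC1: 52/105 = 0.4952
  PC2: 42/105 = 0.4
  PC3: 11/105 = 0.1048

Step 3 — cumulative fraction after k components = (λ_1 + ... + λ_k) / Σ λ:
  k = 1: 52/105 = 0.4952
  k = 2: (52 + 42)/105 = 94/105 = 0.8952
  k = 3: (52 + 42 + 11)/105 = 105/105 = 1

Summary (fraction, with percent):

explained: PC1 0.4952 (49.52%), PC2 0.4 (40%), PC3 0.1048 (10.48%);  cumulative: 0.4952, 0.8952, 1


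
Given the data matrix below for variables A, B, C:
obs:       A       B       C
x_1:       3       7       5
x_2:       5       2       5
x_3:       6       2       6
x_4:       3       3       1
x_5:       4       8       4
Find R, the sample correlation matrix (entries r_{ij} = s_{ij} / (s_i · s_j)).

Step 1 — column means:
  mean(A) = (3 + 5 + 6 + 3 + 4) / 5 = 21/5 = 4.2
  mean(B) = (7 + 2 + 2 + 3 + 8) / 5 = 22/5 = 4.4
  mean(C) = (5 + 5 + 6 + 1 + 4) / 5 = 21/5 = 4.2

Step 2 — sample variances and covariances s[i,j] = (1/(n-1)) · Σ_k (x_{k,i} - mean_i) · (x_{k,j} - mean_j), with n-1 = 4:
  s[A,A] = ((-1.2)·(-1.2) + (0.8)·(0.8) + (1.8)·(1.8) + (-1.2)·(-1.2) + (-0.2)·(-0.2)) / 4 = 6.8/4 = 1.7
  s[A,B] = ((-1.2)·(2.6) + (0.8)·(-2.4) + (1.8)·(-2.4) + (-1.2)·(-1.4) + (-0.2)·(3.6)) / 4 = -8.4/4 = -2.1
  s[A,C] = ((-1.2)·(0.8) + (0.8)·(0.8) + (1.8)·(1.8) + (-1.2)·(-3.2) + (-0.2)·(-0.2)) / 4 = 6.8/4 = 1.7
  s[B,B] = ((2.6)·(2.6) + (-2.4)·(-2.4) + (-2.4)·(-2.4) + (-1.4)·(-1.4) + (3.6)·(3.6)) / 4 = 33.2/4 = 8.3
  s[B,C] = ((2.6)·(0.8) + (-2.4)·(0.8) + (-2.4)·(1.8) + (-1.4)·(-3.2) + (3.6)·(-0.2)) / 4 = -0.4/4 = -0.1
  s[C,C] = ((0.8)·(0.8) + (0.8)·(0.8) + (1.8)·(1.8) + (-3.2)·(-3.2) + (-0.2)·(-0.2)) / 4 = 14.8/4 = 3.7
  Sample standard deviations s_i = √(s[i,i]):
  s(A) = √(1.7) = 1.3038
  s(B) = √(8.3) = 2.881
  s(C) = √(3.7) = 1.9235

Step 3 — r_{ij} = s_{ij} / (s_i · s_j):
  r[A,A] = 1 (diagonal).
  r[A,B] = -2.1 / (1.3038 · 2.881) = -2.1 / 3.7563 = -0.5591
  r[A,C] = 1.7 / (1.3038 · 1.9235) = 1.7 / 2.508 = 0.6778
  r[B,B] = 1 (diagonal).
  r[B,C] = -0.1 / (2.881 · 1.9235) = -0.1 / 5.5417 = -0.018
  r[C,C] = 1 (diagonal).

R is symmetric with unit diagonal. Assembling:

R = [[1, -0.5591, 0.6778],
 [-0.5591, 1, -0.018],
 [0.6778, -0.018, 1]]


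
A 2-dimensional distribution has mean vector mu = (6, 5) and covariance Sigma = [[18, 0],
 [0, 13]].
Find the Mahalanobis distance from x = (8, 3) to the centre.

Step 1 — centre the observation: (x - mu) = (2, -2).

Step 2 — invert Sigma. det(Sigma) = 18·13 - (0)² = 234.
  Sigma^{-1} = (1/det) · [[d, -b], [-b, a]] = [[0.0556, 0],
 [0, 0.0769]].

Step 3 — form the quadratic (x - mu)^T · Sigma^{-1} · (x - mu):
  Sigma^{-1} · (x - mu) = (0.1111, -0.1538).
  (x - mu)^T · [Sigma^{-1} · (x - mu)] = (2)·(0.1111) + (-2)·(-0.1538) = 0.5299.

Step 4 — take square root: d = √(0.5299) ≈ 0.728.

d(x, mu) = √(0.5299) ≈ 0.728


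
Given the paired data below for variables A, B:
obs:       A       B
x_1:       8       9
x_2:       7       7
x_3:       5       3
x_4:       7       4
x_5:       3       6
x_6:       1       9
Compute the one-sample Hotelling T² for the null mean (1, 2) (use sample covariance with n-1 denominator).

Step 1 — sample mean vector:
  mean(A) = (8 + 7 + 5 + 7 + 3 + 1) / 6 = 31/6 = 5.1667
  mean(B) = (9 + 7 + 3 + 4 + 6 + 9) / 6 = 38/6 = 6.3333
  x̄ = (5.1667, 6.3333),  deviation x̄ - mu_0 = (5.1667, 6.3333) - (1, 2) = (4.1667, 4.3333).

Step 2 — sample covariance matrix, S[i,j] = (1/(n-1)) · Σ_k (x_{k,i} - mean_i) · (x_{k,j} - mean_j), divisor n-1 = 5:
  S[A,A] = ((2.8333)·(2.8333) + (1.8333)·(1.8333) + (-0.1667)·(-0.1667) + (1.8333)·(1.8333) + (-2.1667)·(-2.1667) + (-4.1667)·(-4.1667)) / 5 = 36.8333/5 = 7.3667
  S[A,B] = ((2.8333)·(2.6667) + (1.8333)·(0.6667) + (-0.1667)·(-3.3333) + (1.8333)·(-2.3333) + (-2.1667)·(-0.3333) + (-4.1667)·(2.6667)) / 5 = -5.3333/5 = -1.0667
  S[B,B] = ((2.6667)·(2.6667) + (0.6667)·(0.6667) + (-3.3333)·(-3.3333) + (-2.3333)·(-2.3333) + (-0.3333)·(-0.3333) + (2.6667)·(2.6667)) / 5 = 31.3333/5 = 6.2667
  S = [[7.3667, -1.0667],
 [-1.0667, 6.2667]].

Step 3 — invert S. det(S) = 7.3667·6.2667 - (-1.0667)² = 45.0267.
  S^{-1} = (1/det) · [[d, -b], [-b, a]] = [[0.1392, 0.0237],
 [0.0237, 0.1636]].

Step 4 — quadratic form (x̄ - mu_0)^T · S^{-1} · (x̄ - mu_0):
  S^{-1} · (x̄ - mu_0) = (0.6826, 0.8077),
  (x̄ - mu_0)^T · [...] = (4.1667)·(0.6826) + (4.3333)·(0.8077) = 6.3439.

Step 5 — scale by n: T² = 6 · 6.3439 = 38.0634.

T² ≈ 38.0634


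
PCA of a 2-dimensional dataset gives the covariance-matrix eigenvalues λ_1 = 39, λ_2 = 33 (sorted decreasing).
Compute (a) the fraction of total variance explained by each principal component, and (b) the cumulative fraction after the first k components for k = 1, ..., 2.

Step 1 — total variance = trace(Sigma) = Σ λ_i = 39 + 33 = 72.

Step 2 — fraction explained by component i = λ_i / Σ λ:
  PC1: 39/72 = 0.5417
  PC2: 33/72 = 0.4583

Step 3 — cumulative fraction after k components = (λ_1 + ... + λ_k) / Σ λ:
  k = 1: 39/72 = 0.5417
  k = 2: (39 + 33)/72 = 72/72 = 1

Summary (fraction, with percent):

explained: PC1 0.5417 (54.17%), PC2 0.4583 (45.83%);  cumulative: 0.5417, 1


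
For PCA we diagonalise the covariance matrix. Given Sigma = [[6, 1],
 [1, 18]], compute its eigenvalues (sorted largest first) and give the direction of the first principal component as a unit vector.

Step 1 — characteristic polynomial of 2×2 Sigma:
  det(Sigma - λI) = λ² - trace · λ + det = 0.
  trace = 6 + 18 = 24, det = 6·18 - (1)² = 107.
Step 2 — discriminant:
  Δ = trace² - 4·det = 576 - 428 = 148.
Step 3 — eigenvalues:
  λ = (trace ± √Δ)/2 = (24 ± 12.1655)/2,
  λ_1 = 18.0828,  λ_2 = 5.9172.

Step 4 — unit eigenvector for λ_1: solve (Sigma - λ_1 I)v = 0. First row:
  (6 - 18.0828)·v_x + (1)·v_y = 0, i.e. (-12.0828)·v_x + (1)·v_y = 0,
  so v ∝ (b, λ_1 - a) = (1, 12.0828) = u.
  ||u|| = √((1)² + (12.0828)²) = √(146.9932) ≈ 12.1241,
  v_1 = u/||u|| ≈ (0.0825, 0.9966) (||v_1|| = 1).

λ_1 = 18.0828,  λ_2 = 5.9172;  v_1 ≈ (0.0825, 0.9966)


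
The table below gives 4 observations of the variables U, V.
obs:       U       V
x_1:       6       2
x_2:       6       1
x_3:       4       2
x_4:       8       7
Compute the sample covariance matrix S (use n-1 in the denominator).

Step 1 — column means:
  mean(U) = (6 + 6 + 4 + 8) / 4 = 24/4 = 6
  mean(V) = (2 + 1 + 2 + 7) / 4 = 12/4 = 3

Step 2 — sample covariance S[i,j] = (1/(n-1)) · Σ_k (x_{k,i} - mean_i) · (x_{k,j} - mean_j), with n-1 = 3.
  S[U,U] = ((0)·(0) + (0)·(0) + (-2)·(-2) + (2)·(2)) / 3 = 8/3 = 2.6667
  S[U,V] = ((0)·(-1) + (0)·(-2) + (-2)·(-1) + (2)·(4)) / 3 = 10/3 = 3.3333
  S[V,V] = ((-1)·(-1) + (-2)·(-2) + (-1)·(-1) + (4)·(4)) / 3 = 22/3 = 7.3333

S is symmetric (S[j,i] = S[i,j]). Assembling:

S = [[2.6667, 3.3333],
 [3.3333, 7.3333]]


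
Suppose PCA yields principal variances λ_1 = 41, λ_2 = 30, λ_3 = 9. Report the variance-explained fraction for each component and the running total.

Step 1 — total variance = trace(Sigma) = Σ λ_i = 41 + 30 + 9 = 80.

Step 2 — fraction explained by component i = λ_i / Σ λ:
  PC1: 41/80 = 0.5125
  PC2: 30/80 = 0.375
  PC3: 9/80 = 0.1125

Step 3 — cumulative fraction after k components = (λ_1 + ... + λ_k) / Σ λ:
  k = 1: 41/80 = 0.5125
  k = 2: (41 + 30)/80 = 71/80 = 0.8875
  k = 3: (41 + 30 + 9)/80 = 80/80 = 1

Summary (fraction, with percent):

explained: PC1 0.5125 (51.25%), PC2 0.375 (37.5%), PC3 0.1125 (11.25%);  cumulative: 0.5125, 0.8875, 1


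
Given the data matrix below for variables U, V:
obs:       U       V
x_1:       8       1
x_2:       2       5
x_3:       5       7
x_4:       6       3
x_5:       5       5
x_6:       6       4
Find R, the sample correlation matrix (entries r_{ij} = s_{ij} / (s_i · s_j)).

Step 1 — column means:
  mean(U) = (8 + 2 + 5 + 6 + 5 + 6) / 6 = 32/6 = 5.3333
  mean(V) = (1 + 5 + 7 + 3 + 5 + 4) / 6 = 25/6 = 4.1667

Step 2 — sample variances and covariances s[i,j] = (1/(n-1)) · Σ_k (x_{k,i} - mean_i) · (x_{k,j} - mean_j), with n-1 = 5:
  s[U,U] = ((2.6667)·(2.6667) + (-3.3333)·(-3.3333) + (-0.3333)·(-0.3333) + (0.6667)·(0.6667) + (-0.3333)·(-0.3333) + (0.6667)·(0.6667)) / 5 = 19.3333/5 = 3.8667
  s[U,V] = ((2.6667)·(-3.1667) + (-3.3333)·(0.8333) + (-0.3333)·(2.8333) + (0.6667)·(-1.1667) + (-0.3333)·(0.8333) + (0.6667)·(-0.1667)) / 5 = -13.3333/5 = -2.6667
  s[V,V] = ((-3.1667)·(-3.1667) + (0.8333)·(0.8333) + (2.8333)·(2.8333) + (-1.1667)·(-1.1667) + (0.8333)·(0.8333) + (-0.1667)·(-0.1667)) / 5 = 20.8333/5 = 4.1667
  Sample standard deviations s_i = √(s[i,i]):
  s(U) = √(3.8667) = 1.9664
  s(V) = √(4.1667) = 2.0412

Step 3 — r_{ij} = s_{ij} / (s_i · s_j):
  r[U,U] = 1 (diagonal).
  r[U,V] = -2.6667 / (1.9664 · 2.0412) = -2.6667 / 4.0139 = -0.6644
  r[V,V] = 1 (diagonal).

R is symmetric with unit diagonal. Assembling:

R = [[1, -0.6644],
 [-0.6644, 1]]
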